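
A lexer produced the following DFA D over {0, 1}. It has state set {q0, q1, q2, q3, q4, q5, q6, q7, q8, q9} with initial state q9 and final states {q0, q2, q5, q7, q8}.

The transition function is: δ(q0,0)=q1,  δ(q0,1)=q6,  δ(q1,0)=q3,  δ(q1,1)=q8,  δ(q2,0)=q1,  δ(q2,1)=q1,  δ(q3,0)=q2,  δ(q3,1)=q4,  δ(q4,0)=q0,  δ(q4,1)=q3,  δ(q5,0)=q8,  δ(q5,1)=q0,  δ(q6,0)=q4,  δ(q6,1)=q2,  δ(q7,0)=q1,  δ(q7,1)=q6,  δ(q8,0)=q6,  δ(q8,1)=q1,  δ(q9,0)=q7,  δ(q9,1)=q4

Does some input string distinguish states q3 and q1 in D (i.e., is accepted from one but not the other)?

Yes

States {q5} cannot be reached from the start state, so discard them.
Start with accepting vs non-accepting: {q0,q2,q7,q8} | {q1,q3,q4,q6,q9}.
Refine {q1,q3,q4,q6,q9} on symbol 0: members go to different blocks, giving {q3,q4,q9} and {q1,q6}.
Stable partition: {q0,q2,q7,q8} | {q3,q4,q9} | {q1,q6} — 3 equivalence classes.
q3 and q1 end up in different blocks, so they are distinguishable. For instance, the string '0' is accepted from only q3.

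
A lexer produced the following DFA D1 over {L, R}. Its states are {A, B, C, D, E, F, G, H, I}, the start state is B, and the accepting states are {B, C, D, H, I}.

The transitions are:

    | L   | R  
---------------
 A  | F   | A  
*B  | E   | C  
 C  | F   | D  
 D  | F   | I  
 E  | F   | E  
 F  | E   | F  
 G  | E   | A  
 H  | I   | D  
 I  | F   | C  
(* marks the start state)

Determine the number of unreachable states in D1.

3

No path from B leads to A, G, H; the other 6 states are all reachable.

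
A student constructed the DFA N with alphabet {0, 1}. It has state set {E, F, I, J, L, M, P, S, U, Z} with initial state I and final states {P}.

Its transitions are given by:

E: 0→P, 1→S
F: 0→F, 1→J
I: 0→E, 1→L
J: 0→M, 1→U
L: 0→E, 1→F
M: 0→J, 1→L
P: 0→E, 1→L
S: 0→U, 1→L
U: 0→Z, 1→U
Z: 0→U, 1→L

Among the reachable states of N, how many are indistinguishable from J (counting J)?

2

Start with accepting vs non-accepting: {P} | {E,F,I,J,L,M,S,U,Z}.
Split {E,F,I,J,L,M,S,U,Z} by δ(·,0) → {F,I,J,L,M,S,U,Z} and {E}.
Split {F,I,J,L,M,S,U,Z} by δ(·,0) → {F,J,M,S,U,Z} and {I,L}.
Refine {F,J,M,S,U,Z} on symbol 1: members go to different blocks, giving {M,S,Z} and {F,J,U}.
Split {I,L} by δ(·,1) → {L} and {I}.
Split {F,J,U} by δ(·,0) → {J,U} and {F}.
The partition is now stable with 7 blocks: {P} | {M,S,Z} | {E} | {L} | {J,U} | {I} | {F}.
The equivalence class containing J is {J,U}, of size 2.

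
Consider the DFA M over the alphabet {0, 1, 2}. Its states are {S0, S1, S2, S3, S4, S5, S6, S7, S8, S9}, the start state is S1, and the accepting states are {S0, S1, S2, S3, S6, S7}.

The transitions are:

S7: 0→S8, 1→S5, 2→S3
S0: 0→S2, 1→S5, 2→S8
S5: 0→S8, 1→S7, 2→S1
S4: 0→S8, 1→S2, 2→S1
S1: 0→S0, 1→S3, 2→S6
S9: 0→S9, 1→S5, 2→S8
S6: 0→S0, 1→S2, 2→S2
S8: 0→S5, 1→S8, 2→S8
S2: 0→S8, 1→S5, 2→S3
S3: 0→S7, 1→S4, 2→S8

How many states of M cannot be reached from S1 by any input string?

1

Starting at S1 and following transitions, the reachable set is {S0, S1, S2, S3, S4, S5, S6, S7, S8}. That leaves S9 unreachable — 1 in total.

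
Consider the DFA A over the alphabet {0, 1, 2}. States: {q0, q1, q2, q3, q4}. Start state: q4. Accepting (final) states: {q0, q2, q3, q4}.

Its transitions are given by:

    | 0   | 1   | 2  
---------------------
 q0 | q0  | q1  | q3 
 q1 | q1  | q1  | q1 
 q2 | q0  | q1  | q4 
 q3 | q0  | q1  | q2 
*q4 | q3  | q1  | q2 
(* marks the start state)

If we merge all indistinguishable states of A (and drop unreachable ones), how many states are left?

Start with accepting vs non-accepting: {q0,q2,q3,q4} | {q1}.
Stable partition: {q0,q2,q3,q4} | {q1} — 2 equivalence classes.

2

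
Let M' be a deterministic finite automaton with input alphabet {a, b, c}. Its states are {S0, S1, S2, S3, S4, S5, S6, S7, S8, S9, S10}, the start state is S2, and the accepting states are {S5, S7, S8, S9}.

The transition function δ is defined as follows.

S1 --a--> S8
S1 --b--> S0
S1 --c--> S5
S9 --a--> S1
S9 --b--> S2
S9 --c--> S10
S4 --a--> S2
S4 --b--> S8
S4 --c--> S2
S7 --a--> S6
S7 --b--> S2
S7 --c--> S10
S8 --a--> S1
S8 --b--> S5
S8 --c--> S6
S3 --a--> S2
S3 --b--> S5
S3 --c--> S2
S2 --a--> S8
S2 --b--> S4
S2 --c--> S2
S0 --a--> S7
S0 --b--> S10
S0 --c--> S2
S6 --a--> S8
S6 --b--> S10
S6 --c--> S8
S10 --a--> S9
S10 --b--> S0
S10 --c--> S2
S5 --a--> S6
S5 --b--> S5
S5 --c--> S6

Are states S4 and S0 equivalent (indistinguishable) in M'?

No

First remove the unreachable states {S3}; 10 states remain.
Start with accepting vs non-accepting: {S5,S7,S8,S9} | {S0,S1,S2,S4,S6,S10}.
Split {S5,S7,S8,S9} by δ(·,b) → {S5,S8} and {S7,S9}.
Split {S0,S1,S2,S4,S6,S10} by δ(·,a) → {S1,S2,S6} and {S0,S10} and {S4}.
On input b, block {S1,S2,S6} splits into {S1,S6} and {S2}.
No further refinement is possible. Final partition (6 blocks): {S5,S8} | {S1,S6} | {S7,S9} | {S0,S10} | {S4} | {S2}.
S4 and S0 end up in different blocks, so they are distinguishable. For instance, the string 'a' is accepted from only S0.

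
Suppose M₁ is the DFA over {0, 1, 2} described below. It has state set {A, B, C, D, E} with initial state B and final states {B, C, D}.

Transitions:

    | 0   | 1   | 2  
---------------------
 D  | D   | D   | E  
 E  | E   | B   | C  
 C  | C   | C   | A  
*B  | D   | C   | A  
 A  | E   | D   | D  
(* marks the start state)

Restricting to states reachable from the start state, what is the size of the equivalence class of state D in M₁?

3

P0 = {B,C,D} | {A,E}.
Stable partition: {B,C,D} | {A,E} — 2 equivalence classes.
State D belongs to the block {B,C,D}, which has 3 states.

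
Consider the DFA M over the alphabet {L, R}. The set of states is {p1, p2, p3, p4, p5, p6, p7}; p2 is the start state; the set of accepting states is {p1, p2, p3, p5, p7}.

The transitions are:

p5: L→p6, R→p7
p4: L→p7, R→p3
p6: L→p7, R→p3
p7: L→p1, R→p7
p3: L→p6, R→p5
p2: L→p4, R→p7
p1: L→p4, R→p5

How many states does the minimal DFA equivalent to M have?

Initial partition by acceptance: {p1,p2,p3,p5,p7} | {p4,p6}.
On input L, block {p1,p2,p3,p5,p7} splits into {p1,p2,p3,p5} and {p7}.
On input R, block {p1,p2,p3,p5} splits into {p1,p3} and {p2,p5}.
Stable partition: {p1,p3} | {p4,p6} | {p7} | {p2,p5} — 4 equivalence classes.

4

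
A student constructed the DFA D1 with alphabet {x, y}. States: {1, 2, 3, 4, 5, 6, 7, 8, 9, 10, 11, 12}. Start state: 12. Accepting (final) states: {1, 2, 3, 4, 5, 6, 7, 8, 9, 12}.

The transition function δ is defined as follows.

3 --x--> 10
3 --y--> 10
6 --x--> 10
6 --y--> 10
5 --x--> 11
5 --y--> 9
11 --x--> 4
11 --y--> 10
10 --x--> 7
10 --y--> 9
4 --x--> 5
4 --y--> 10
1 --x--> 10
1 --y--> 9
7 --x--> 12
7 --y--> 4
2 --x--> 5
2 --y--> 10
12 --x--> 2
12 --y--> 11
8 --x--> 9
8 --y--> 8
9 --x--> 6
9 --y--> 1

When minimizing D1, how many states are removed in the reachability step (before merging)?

Starting at 12 and following transitions, the reachable set is {1, 2, 4, 5, 6, 7, 9, 10, 11, 12}. That leaves 3, 8 unreachable — 2 in total.

2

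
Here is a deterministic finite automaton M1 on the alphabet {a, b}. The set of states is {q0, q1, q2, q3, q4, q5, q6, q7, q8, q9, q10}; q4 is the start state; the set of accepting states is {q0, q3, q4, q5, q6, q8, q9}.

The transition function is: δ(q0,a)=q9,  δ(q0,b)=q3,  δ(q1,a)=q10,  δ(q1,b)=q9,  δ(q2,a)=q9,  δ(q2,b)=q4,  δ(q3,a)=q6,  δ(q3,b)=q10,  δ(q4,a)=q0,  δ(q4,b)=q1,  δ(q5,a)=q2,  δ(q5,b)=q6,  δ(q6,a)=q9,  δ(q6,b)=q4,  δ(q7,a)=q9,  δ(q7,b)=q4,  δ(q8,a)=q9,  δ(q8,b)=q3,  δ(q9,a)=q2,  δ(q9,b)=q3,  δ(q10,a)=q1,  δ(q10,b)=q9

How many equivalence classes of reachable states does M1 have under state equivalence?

5

States {q5,q7,q8} cannot be reached from the start state, so discard them.
Start with accepting vs non-accepting: {q0,q3,q4,q6,q9} | {q1,q2,q10}.
On input a, block {q0,q3,q4,q6,q9} splits into {q0,q3,q4,q6} and {q9}.
On input a, block {q0,q3,q4,q6} splits into {q0,q6} and {q3,q4}.
Refine {q1,q2,q10} on symbol a: members go to different blocks, giving {q1,q10} and {q2}.
No further refinement is possible. Final partition (5 blocks): {q0,q6} | {q1,q10} | {q9} | {q3,q4} | {q2}.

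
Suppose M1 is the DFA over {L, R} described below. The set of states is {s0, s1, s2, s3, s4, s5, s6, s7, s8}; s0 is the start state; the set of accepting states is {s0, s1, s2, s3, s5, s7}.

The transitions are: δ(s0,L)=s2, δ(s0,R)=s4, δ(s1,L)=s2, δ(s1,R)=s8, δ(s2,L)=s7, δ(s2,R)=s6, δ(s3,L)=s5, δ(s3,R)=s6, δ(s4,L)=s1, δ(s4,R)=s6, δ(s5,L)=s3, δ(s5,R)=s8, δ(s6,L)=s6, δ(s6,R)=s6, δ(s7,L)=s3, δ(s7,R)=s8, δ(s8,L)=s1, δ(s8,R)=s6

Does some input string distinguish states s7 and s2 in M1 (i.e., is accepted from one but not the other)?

Initial partition by acceptance: {s0,s1,s2,s3,s5,s7} | {s4,s6,s8}.
Split {s4,s6,s8} by δ(·,L) → {s4,s8} and {s6}.
Refine {s0,s1,s2,s3,s5,s7} on symbol R: members go to different blocks, giving {s0,s1,s5,s7} and {s2,s3}.
No further refinement is possible. Final partition (4 blocks): {s0,s1,s5,s7} | {s4,s8} | {s6} | {s2,s3}.
s7 and s2 end up in different blocks, so they are distinguishable. For instance, the string 'RL' is accepted from only s7.

Yes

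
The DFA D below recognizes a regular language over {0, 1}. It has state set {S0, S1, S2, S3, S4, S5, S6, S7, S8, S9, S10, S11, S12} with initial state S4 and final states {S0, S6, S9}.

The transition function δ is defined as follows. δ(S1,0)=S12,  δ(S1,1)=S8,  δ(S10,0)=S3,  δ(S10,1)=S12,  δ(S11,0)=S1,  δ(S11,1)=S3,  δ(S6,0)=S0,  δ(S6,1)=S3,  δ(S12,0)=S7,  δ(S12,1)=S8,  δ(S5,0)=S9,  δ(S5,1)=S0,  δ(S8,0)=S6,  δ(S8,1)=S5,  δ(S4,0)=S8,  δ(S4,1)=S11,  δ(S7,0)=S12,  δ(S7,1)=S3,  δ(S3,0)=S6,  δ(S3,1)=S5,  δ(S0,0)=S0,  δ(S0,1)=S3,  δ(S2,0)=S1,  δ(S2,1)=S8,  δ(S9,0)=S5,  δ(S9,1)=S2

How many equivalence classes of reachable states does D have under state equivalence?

States {S10} cannot be reached from the start state, so discard them.
Start with accepting vs non-accepting: {S0,S6,S9} | {S1,S2,S3,S4,S5,S7,S8,S11,S12}.
Split {S0,S6,S9} by δ(·,0) → {S0,S6} and {S9}.
Refine {S1,S2,S3,S4,S5,S7,S8,S11,S12} on symbol 0: members go to different blocks, giving {S1,S2,S4,S7,S11,S12} and {S3,S8} and {S5}.
On input 0, block {S1,S2,S4,S7,S11,S12} splits into {S1,S2,S7,S11,S12} and {S4}.
The partition is now stable with 6 blocks: {S0,S6} | {S1,S2,S7,S11,S12} | {S9} | {S3,S8} | {S5} | {S4}.

6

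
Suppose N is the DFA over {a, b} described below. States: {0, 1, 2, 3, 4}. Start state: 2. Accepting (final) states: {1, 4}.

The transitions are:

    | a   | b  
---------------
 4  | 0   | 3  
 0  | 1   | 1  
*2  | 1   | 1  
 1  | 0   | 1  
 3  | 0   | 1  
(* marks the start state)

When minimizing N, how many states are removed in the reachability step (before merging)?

2

No path from 2 leads to 3, 4; the other 3 states are all reachable.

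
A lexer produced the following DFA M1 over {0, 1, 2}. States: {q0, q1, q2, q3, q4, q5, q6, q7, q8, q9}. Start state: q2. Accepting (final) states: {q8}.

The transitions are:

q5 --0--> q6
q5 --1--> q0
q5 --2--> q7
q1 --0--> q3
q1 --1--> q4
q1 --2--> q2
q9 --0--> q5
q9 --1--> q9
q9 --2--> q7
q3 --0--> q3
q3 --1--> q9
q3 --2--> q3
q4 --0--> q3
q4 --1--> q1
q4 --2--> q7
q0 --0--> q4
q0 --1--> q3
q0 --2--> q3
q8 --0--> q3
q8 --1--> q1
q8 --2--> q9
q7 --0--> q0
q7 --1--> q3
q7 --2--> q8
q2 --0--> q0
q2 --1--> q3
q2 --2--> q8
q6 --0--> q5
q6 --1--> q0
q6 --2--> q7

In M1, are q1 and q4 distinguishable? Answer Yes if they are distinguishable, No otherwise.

No

Start with accepting vs non-accepting: {q8} | {q0,q1,q2,q3,q4,q5,q6,q7,q9}.
On input 2, block {q0,q1,q2,q3,q4,q5,q6,q7,q9} splits into {q0,q1,q3,q4,q5,q6,q9} and {q2,q7}.
Split {q0,q1,q3,q4,q5,q6,q9} by δ(·,2) → {q1,q4,q5,q6,q9} and {q0,q3}.
Refine {q1,q4,q5,q6,q9} on symbol 0: members go to different blocks, giving {q5,q6,q9} and {q1,q4}.
Split {q5,q6,q9} by δ(·,1) → {q5,q6} and {q9}.
Split {q0,q3} by δ(·,0) → {q0} and {q3}.
No further refinement is possible. Final partition (7 blocks): {q8} | {q5,q6} | {q2,q7} | {q0} | {q1,q4} | {q9} | {q3}.
q1 and q4 lie in the same block of the stable partition, so they are equivalent — no string distinguishes them.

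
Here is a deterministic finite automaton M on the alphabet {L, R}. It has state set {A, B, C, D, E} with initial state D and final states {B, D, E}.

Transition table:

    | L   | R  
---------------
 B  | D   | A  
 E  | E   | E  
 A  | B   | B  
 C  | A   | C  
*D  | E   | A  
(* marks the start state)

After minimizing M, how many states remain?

4

Reachable states from the start: {A,B,D,E}. Unreachable: {C} — drop them.
Start with accepting vs non-accepting: {B,D,E} | {A}.
On input R, block {B,D,E} splits into {B,D} and {E}.
On input L, block {B,D} splits into {B} and {D}.
No further refinement is possible. Final partition (4 blocks): {B} | {A} | {E} | {D}.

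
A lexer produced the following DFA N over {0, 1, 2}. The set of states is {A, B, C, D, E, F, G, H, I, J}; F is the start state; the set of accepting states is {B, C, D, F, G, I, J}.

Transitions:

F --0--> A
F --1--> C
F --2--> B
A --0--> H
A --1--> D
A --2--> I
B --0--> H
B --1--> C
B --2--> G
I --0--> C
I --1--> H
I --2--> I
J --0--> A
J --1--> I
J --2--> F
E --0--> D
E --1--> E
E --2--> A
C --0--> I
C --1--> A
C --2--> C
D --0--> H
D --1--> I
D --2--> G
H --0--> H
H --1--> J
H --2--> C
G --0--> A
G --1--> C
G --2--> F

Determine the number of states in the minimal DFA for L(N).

First remove the unreachable states {E}; 9 states remain.
Initial partition by acceptance: {B,C,D,F,G,I,J} | {A,H}.
Refine {B,C,D,F,G,I,J} on symbol 0: members go to different blocks, giving {B,D,F,G,J} and {C,I}.
No further refinement is possible. Final partition (3 blocks): {B,D,F,G,J} | {A,H} | {C,I}.

3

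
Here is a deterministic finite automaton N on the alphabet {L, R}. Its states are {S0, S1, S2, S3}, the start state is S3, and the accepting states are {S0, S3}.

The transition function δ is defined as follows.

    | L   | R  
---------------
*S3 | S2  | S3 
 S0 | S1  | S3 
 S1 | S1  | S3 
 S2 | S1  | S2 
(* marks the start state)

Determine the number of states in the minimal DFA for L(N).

States {S0} cannot be reached from the start state, so discard them.
P0 = {S3} | {S1,S2}.
Split {S1,S2} by δ(·,R) → {S1} and {S2}.
Stable partition: {S3} | {S1} | {S2} — 3 equivalence classes.

3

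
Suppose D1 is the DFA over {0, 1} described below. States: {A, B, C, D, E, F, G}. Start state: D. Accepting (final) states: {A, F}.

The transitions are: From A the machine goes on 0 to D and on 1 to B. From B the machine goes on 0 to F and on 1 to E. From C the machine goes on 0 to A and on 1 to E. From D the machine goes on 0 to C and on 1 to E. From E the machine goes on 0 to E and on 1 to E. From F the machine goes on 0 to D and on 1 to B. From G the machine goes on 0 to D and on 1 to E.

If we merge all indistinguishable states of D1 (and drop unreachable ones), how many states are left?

First remove the unreachable states {G}; 6 states remain.
Initial partition by acceptance: {A,F} | {B,C,D,E}.
Split {B,C,D,E} by δ(·,0) → {B,C} and {D,E}.
On input 0, block {D,E} splits into {D} and {E}.
Stable partition: {A,F} | {B,C} | {D} | {E} — 4 equivalence classes.

4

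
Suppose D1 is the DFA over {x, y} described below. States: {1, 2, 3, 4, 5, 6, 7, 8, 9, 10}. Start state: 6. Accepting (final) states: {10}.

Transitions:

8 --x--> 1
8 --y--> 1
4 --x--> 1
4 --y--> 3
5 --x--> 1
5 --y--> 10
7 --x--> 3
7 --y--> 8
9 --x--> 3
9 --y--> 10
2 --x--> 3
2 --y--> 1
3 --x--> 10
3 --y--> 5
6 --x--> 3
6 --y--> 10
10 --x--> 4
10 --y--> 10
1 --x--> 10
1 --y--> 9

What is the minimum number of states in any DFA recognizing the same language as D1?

First remove the unreachable states {2,7,8}; 7 states remain.
P0 = {10} | {1,3,4,5,6,9}.
Split {1,3,4,5,6,9} by δ(·,x) → {4,5,6,9} and {1,3}.
Split {4,5,6,9} by δ(·,y) → {5,6,9} and {4}.
No further refinement is possible. Final partition (4 blocks): {10} | {5,6,9} | {1,3} | {4}.

4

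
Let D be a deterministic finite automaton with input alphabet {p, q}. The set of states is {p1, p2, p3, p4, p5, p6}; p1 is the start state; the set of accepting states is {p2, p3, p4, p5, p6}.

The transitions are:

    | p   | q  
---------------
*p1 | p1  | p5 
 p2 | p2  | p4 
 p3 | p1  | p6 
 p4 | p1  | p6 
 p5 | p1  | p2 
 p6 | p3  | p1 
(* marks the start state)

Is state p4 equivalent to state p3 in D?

Initial partition by acceptance: {p2,p3,p4,p5,p6} | {p1}.
Refine {p2,p3,p4,p5,p6} on symbol p: members go to different blocks, giving {p3,p4,p5} and {p2,p6}.
Split {p2,p6} by δ(·,p) → {p2} and {p6}.
Refine {p3,p4,p5} on symbol q: members go to different blocks, giving {p3,p4} and {p5}.
Stable partition: {p3,p4} | {p1} | {p2} | {p6} | {p5} — 5 equivalence classes.
p4 and p3 lie in the same block of the stable partition, so they are equivalent — no string distinguishes them.

Yes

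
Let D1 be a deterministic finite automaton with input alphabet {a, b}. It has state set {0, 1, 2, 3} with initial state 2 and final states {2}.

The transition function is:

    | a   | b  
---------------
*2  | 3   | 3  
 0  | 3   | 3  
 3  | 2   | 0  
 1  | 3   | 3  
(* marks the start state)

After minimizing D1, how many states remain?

First remove the unreachable states {1}; 3 states remain.
P0 = {2} | {0,3}.
Refine {0,3} on symbol a: members go to different blocks, giving {0} and {3}.
Stable partition: {2} | {0} | {3} — 3 equivalence classes.

3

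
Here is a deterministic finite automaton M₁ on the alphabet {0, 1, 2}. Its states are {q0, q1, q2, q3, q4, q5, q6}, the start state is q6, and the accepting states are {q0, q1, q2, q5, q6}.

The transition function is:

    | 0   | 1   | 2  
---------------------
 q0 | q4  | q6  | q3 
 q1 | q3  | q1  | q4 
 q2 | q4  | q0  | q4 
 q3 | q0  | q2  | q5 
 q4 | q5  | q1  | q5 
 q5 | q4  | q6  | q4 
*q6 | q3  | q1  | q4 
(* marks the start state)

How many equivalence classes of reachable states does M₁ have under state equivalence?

2

All states are reachable from the start state.
P0 = {q0,q1,q2,q5,q6} | {q3,q4}.
The partition is now stable with 2 blocks: {q0,q1,q2,q5,q6} | {q3,q4}.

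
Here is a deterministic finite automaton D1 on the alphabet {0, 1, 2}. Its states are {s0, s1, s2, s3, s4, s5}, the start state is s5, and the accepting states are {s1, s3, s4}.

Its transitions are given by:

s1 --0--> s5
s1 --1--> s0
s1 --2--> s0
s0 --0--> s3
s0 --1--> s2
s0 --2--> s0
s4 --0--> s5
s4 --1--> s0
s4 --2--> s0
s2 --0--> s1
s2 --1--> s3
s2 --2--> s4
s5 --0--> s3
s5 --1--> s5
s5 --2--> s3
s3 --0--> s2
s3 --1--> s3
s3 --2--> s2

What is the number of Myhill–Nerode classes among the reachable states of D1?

All states are reachable from the start state.
Initial partition by acceptance: {s1,s3,s4} | {s0,s2,s5}.
Split {s1,s3,s4} by δ(·,1) → {s1,s4} and {s3}.
Split {s0,s2,s5} by δ(·,0) → {s0,s5} and {s2}.
Split {s0,s5} by δ(·,1) → {s0} and {s5}.
No further refinement is possible. Final partition (5 blocks): {s1,s4} | {s0} | {s3} | {s2} | {s5}.

5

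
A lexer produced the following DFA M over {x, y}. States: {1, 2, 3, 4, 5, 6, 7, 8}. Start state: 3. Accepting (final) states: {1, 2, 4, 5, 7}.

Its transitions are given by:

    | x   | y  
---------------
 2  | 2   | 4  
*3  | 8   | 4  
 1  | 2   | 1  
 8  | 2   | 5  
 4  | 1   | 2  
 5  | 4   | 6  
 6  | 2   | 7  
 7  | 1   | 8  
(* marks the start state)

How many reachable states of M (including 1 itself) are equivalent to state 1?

P0 = {1,2,4,5,7} | {3,6,8}.
On input y, block {1,2,4,5,7} splits into {1,2,4} and {5,7}.
On input x, block {3,6,8} splits into {6,8} and {3}.
No further refinement is possible. Final partition (4 blocks): {1,2,4} | {6,8} | {5,7} | {3}.
State 1 belongs to the block {1,2,4}, which has 3 states.

3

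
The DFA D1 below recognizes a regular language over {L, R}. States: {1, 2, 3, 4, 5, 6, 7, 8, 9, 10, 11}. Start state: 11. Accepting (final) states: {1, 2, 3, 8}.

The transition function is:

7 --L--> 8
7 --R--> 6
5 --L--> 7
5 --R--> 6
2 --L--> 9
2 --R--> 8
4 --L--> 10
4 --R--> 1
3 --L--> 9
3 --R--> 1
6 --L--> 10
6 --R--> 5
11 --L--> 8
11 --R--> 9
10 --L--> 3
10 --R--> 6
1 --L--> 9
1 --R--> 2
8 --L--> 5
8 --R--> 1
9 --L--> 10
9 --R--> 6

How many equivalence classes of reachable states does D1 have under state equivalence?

States {4} cannot be reached from the start state, so discard them.
P0 = {1,2,3,8} | {5,6,7,9,10,11}.
On input L, block {5,6,7,9,10,11} splits into {5,6,9} and {7,10,11}.
Stable partition: {1,2,3,8} | {5,6,9} | {7,10,11} — 3 equivalence classes.

3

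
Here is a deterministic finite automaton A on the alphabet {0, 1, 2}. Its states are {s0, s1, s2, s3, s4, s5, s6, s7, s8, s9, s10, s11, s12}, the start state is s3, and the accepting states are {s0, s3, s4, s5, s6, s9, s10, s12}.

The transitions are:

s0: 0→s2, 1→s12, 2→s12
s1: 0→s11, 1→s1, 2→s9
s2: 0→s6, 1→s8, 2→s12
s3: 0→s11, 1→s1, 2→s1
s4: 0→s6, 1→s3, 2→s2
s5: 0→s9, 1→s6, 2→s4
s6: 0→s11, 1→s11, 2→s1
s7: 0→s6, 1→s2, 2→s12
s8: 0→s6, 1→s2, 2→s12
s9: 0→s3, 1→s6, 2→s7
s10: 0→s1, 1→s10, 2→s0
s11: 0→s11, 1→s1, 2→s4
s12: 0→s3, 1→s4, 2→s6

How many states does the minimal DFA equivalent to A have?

5

First remove the unreachable states {s0,s5,s10}; 10 states remain.
Start with accepting vs non-accepting: {s3,s4,s6,s9,s12} | {s1,s2,s7,s8,s11}.
On input 0, block {s3,s4,s6,s9,s12} splits into {s4,s9,s12} and {s3,s6}.
Refine {s4,s9,s12} on symbol 1: members go to different blocks, giving {s4,s9} and {s12}.
On input 0, block {s1,s2,s7,s8,s11} splits into {s2,s7,s8} and {s1,s11}.
The partition is now stable with 5 blocks: {s4,s9} | {s2,s7,s8} | {s3,s6} | {s12} | {s1,s11}.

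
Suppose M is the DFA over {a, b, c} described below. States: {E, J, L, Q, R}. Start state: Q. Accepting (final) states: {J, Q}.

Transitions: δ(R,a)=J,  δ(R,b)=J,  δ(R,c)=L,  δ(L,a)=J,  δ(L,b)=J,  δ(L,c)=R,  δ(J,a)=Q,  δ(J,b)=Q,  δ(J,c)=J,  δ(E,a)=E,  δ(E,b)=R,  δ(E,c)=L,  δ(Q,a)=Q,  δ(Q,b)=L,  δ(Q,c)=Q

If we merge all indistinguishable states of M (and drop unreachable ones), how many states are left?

3

First remove the unreachable states {E}; 4 states remain.
P0 = {J,Q} | {L,R}.
Split {J,Q} by δ(·,b) → {Q} and {J}.
No further refinement is possible. Final partition (3 blocks): {Q} | {L,R} | {J}.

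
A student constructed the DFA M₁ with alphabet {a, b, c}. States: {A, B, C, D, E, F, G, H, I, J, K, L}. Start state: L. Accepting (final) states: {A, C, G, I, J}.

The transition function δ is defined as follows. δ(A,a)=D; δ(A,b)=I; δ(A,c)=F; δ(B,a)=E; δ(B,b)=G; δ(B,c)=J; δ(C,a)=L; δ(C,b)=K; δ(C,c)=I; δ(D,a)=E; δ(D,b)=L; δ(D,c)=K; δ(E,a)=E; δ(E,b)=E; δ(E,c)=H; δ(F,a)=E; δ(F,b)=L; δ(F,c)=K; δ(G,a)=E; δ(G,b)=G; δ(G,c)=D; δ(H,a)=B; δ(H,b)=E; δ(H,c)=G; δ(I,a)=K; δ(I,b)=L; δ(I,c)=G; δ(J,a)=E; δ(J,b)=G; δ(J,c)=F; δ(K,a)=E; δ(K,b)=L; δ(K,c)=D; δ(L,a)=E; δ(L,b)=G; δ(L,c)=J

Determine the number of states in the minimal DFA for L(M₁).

First remove the unreachable states {A,C,I}; 9 states remain.
P0 = {G,J} | {B,D,E,F,H,K,L}.
Refine {B,D,E,F,H,K,L} on symbol b: members go to different blocks, giving {D,E,F,H,K} and {B,L}.
On input a, block {D,E,F,H,K} splits into {D,E,F,K} and {H}.
On input b, block {D,E,F,K} splits into {D,F,K} and {E}.
Stable partition: {G,J} | {D,F,K} | {B,L} | {H} | {E} — 5 equivalence classes.

5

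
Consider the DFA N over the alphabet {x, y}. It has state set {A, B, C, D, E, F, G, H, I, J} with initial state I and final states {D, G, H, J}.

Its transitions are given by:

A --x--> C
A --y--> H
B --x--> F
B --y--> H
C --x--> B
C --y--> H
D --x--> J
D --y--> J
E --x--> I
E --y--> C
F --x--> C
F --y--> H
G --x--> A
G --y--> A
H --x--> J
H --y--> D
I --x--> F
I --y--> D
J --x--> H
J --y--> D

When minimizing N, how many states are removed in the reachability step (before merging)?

3

No path from I leads to A, E, G; the other 7 states are all reachable.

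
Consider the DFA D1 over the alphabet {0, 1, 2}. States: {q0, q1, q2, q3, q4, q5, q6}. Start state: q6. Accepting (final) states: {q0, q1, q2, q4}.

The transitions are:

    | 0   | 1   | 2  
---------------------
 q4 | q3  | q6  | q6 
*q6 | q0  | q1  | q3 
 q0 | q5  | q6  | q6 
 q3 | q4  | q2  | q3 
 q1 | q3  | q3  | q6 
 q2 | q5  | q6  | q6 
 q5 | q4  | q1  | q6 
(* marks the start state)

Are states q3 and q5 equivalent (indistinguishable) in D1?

Yes

Start with accepting vs non-accepting: {q0,q1,q2,q4} | {q3,q5,q6}.
The partition is now stable with 2 blocks: {q0,q1,q2,q4} | {q3,q5,q6}.
q3 and q5 lie in the same block of the stable partition, so they are equivalent — no string distinguishes them.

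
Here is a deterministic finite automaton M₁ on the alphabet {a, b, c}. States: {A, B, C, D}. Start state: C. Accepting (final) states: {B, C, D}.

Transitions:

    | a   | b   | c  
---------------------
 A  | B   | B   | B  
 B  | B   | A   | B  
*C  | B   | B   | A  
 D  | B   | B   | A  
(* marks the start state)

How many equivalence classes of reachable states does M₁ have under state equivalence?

3

First remove the unreachable states {D}; 3 states remain.
Initial partition by acceptance: {B,C} | {A}.
On input b, block {B,C} splits into {B} and {C}.
The partition is now stable with 3 blocks: {B} | {A} | {C}.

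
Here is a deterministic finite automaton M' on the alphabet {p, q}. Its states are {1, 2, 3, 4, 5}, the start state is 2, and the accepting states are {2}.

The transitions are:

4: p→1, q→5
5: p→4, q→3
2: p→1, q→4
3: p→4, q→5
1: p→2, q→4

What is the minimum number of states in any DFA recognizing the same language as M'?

Initial partition by acceptance: {2} | {1,3,4,5}.
Split {1,3,4,5} by δ(·,p) → {3,4,5} and {1}.
On input p, block {3,4,5} splits into {3,5} and {4}.
No further refinement is possible. Final partition (4 blocks): {2} | {3,5} | {1} | {4}.

4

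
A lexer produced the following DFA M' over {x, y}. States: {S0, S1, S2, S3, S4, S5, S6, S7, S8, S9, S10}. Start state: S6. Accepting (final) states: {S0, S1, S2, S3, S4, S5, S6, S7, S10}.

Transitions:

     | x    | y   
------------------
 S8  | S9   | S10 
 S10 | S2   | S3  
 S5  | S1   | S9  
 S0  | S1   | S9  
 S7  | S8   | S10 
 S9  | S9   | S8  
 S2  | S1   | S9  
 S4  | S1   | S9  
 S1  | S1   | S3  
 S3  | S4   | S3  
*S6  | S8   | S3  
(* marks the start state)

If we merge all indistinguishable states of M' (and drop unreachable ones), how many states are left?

States {S0,S5,S7} cannot be reached from the start state, so discard them.
Initial partition by acceptance: {S1,S2,S3,S4,S6,S10} | {S8,S9}.
On input x, block {S1,S2,S3,S4,S6,S10} splits into {S1,S2,S3,S4,S10} and {S6}.
Refine {S1,S2,S3,S4,S10} on symbol y: members go to different blocks, giving {S1,S3,S10} and {S2,S4}.
Split {S1,S3,S10} by δ(·,x) → {S3,S10} and {S1}.
Refine {S8,S9} on symbol y: members go to different blocks, giving {S8} and {S9}.
Stable partition: {S3,S10} | {S8} | {S6} | {S2,S4} | {S1} | {S9} — 6 equivalence classes.

6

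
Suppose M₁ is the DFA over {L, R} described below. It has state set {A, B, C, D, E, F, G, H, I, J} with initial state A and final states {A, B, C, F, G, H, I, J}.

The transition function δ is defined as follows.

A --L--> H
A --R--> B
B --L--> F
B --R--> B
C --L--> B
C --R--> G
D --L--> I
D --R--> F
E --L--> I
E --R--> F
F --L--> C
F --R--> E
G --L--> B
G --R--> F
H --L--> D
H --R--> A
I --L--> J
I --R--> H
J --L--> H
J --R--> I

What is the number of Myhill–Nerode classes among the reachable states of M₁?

All states are reachable from the start state.
Initial partition by acceptance: {A,B,C,F,G,H,I,J} | {D,E}.
Refine {A,B,C,F,G,H,I,J} on symbol L: members go to different blocks, giving {A,B,C,F,G,I,J} and {H}.
Refine {A,B,C,F,G,I,J} on symbol L: members go to different blocks, giving {B,C,F,G,I} and {A,J}.
Split {B,C,F,G,I} by δ(·,L) → {B,C,F,G} and {I}.
On input R, block {B,C,F,G} splits into {B,C,G} and {F}.
On input L, block {B,C,G} splits into {C,G} and {B}.
Split {C,G} by δ(·,R) → {C} and {G}.
Split {A,J} by δ(·,R) → {A} and {J}.
The partition is now stable with 9 blocks: {C} | {D,E} | {H} | {A} | {I} | {F} | {B} | {G} | {J}.

9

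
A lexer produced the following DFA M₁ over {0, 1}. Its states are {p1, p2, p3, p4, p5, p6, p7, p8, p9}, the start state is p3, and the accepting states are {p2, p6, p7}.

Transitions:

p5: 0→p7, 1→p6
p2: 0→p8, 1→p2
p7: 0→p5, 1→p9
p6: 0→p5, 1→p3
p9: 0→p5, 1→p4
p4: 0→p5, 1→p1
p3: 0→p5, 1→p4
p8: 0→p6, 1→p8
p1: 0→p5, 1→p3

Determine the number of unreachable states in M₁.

BFS from p3 reaches {p1, p3, p4, p5, p6, p7, p9}; the 2 state(s) p2, p8 are never visited.

2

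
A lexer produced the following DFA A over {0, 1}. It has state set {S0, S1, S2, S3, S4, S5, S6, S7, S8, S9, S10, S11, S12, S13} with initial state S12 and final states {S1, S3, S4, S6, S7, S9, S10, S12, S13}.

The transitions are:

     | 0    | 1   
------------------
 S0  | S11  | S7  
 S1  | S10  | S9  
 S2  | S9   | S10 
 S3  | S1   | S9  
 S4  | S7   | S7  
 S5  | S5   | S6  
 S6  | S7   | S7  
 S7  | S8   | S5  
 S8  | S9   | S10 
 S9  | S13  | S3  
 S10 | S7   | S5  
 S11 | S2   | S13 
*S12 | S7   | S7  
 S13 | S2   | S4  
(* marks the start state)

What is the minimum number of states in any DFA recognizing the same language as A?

Reachable states from the start: {S1,S2,S3,S4,S5,S6,S7,S8,S9,S10,S12,S13}. Unreachable: {S0,S11} — drop them.
Initial partition by acceptance: {S1,S3,S4,S6,S7,S9,S10,S12,S13} | {S2,S5,S8}.
On input 0, block {S1,S3,S4,S6,S7,S9,S10,S12,S13} splits into {S1,S3,S4,S6,S9,S10,S12} and {S7,S13}.
On input 0, block {S1,S3,S4,S6,S9,S10,S12} splits into {S4,S6,S9,S10,S12} and {S1,S3}.
Split {S4,S6,S9,S10,S12} by δ(·,1) → {S4,S6,S12} and {S9} and {S10}.
Split {S2,S5,S8} by δ(·,0) → {S2,S8} and {S5}.
On input 1, block {S7,S13} splits into {S7} and {S13}.
Refine {S1,S3} on symbol 0: members go to different blocks, giving {S1} and {S3}.
Stable partition: {S4,S6,S12} | {S2,S8} | {S7} | {S1} | {S9} | {S10} | {S5} | {S13} | {S3} — 9 equivalence classes.

9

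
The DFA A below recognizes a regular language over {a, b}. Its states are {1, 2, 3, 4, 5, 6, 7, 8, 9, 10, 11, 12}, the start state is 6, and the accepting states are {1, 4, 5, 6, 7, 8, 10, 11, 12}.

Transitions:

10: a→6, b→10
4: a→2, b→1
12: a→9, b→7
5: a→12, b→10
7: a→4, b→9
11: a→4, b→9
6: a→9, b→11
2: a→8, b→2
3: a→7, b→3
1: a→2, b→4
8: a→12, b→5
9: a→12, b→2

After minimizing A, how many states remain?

6

Reachable states from the start: {1,2,4,5,6,7,8,9,10,11,12}. Unreachable: {3} — drop them.
P0 = {1,4,5,6,7,8,10,11,12} | {2,9}.
Split {1,4,5,6,7,8,10,11,12} by δ(·,a) → {5,7,8,10,11} and {1,4,6,12}.
Refine {5,7,8,10,11} on symbol b: members go to different blocks, giving {5,8,10} and {7,11}.
On input a, block {2,9} splits into {2} and {9}.
Split {1,4,6,12} by δ(·,a) → {1,4} and {6,12}.
Stable partition: {5,8,10} | {2} | {1,4} | {7,11} | {9} | {6,12} — 6 equivalence classes.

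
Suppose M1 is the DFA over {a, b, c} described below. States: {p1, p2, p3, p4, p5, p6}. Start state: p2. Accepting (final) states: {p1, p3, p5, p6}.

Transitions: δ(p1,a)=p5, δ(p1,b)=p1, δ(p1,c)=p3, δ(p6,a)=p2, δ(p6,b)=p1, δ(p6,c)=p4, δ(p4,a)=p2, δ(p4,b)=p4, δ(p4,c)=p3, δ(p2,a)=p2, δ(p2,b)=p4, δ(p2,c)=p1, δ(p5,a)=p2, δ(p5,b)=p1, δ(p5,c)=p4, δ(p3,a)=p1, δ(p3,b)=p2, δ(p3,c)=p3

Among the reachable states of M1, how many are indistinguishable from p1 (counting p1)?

States {p6} cannot be reached from the start state, so discard them.
Start with accepting vs non-accepting: {p1,p3,p5} | {p2,p4}.
On input a, block {p1,p3,p5} splits into {p1,p3} and {p5}.
Split {p1,p3} by δ(·,a) → {p1} and {p3}.
On input c, block {p2,p4} splits into {p2} and {p4}.
The partition is now stable with 5 blocks: {p1} | {p2} | {p5} | {p3} | {p4}.
The equivalence class containing p1 is {p1}, of size 1.

1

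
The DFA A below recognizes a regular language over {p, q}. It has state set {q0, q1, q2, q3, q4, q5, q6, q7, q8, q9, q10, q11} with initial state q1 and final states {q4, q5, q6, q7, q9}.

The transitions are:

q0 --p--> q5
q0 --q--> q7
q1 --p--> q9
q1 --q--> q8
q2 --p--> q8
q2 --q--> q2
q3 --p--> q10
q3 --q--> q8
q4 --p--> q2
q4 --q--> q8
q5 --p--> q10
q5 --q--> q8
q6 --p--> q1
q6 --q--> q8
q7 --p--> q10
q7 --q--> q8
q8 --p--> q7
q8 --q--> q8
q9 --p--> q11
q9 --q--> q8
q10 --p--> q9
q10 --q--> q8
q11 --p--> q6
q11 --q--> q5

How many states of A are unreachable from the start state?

4

BFS from q1 reaches {q1, q5, q6, q7, q8, q9, q10, q11}; the 4 state(s) q0, q2, q3, q4 are never visited.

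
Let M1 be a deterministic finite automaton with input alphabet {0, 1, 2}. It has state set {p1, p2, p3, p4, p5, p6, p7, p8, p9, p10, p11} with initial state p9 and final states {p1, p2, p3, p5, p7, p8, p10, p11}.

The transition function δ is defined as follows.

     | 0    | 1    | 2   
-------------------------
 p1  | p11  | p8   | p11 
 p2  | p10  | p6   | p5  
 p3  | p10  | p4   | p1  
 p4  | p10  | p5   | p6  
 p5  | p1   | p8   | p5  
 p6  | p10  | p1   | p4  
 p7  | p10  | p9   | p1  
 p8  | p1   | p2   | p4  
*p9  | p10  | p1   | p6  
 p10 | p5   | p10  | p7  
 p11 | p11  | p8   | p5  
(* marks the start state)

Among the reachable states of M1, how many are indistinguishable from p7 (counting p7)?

States {p3} cannot be reached from the start state, so discard them.
Start with accepting vs non-accepting: {p1,p2,p5,p7,p8,p10,p11} | {p4,p6,p9}.
Refine {p1,p2,p5,p7,p8,p10,p11} on symbol 1: members go to different blocks, giving {p1,p5,p8,p10,p11} and {p2,p7}.
Split {p1,p5,p8,p10,p11} by δ(·,1) → {p1,p5,p10,p11} and {p8}.
Refine {p1,p5,p10,p11} on symbol 1: members go to different blocks, giving {p1,p5,p11} and {p10}.
The partition is now stable with 5 blocks: {p1,p5,p11} | {p4,p6,p9} | {p2,p7} | {p8} | {p10}.
The equivalence class containing p7 is {p2,p7}, of size 2.

2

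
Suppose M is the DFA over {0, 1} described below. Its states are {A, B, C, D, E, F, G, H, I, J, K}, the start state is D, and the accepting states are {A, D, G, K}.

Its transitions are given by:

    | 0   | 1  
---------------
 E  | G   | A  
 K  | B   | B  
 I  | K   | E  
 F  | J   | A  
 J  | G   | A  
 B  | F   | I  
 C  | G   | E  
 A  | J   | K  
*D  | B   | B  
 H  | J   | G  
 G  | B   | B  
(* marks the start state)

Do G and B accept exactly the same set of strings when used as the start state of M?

Reachable states from the start: {A,B,D,E,F,G,I,J,K}. Unreachable: {C,H} — drop them.
Start with accepting vs non-accepting: {A,D,G,K} | {B,E,F,I,J}.
On input 1, block {A,D,G,K} splits into {D,G,K} and {A}.
On input 0, block {B,E,F,I,J} splits into {E,I,J} and {B,F}.
On input 1, block {E,I,J} splits into {E,J} and {I}.
Split {B,F} by δ(·,0) → {B} and {F}.
No further refinement is possible. Final partition (6 blocks): {D,G,K} | {E,J} | {A} | {B} | {I} | {F}.
G and B end up in different blocks, so they are distinguishable. For instance, the string 'ε' is accepted from only G.

No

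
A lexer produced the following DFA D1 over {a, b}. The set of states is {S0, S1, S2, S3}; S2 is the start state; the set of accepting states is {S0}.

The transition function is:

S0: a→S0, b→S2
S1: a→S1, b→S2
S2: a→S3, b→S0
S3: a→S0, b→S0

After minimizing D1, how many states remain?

3

States {S1} cannot be reached from the start state, so discard them.
Initial partition by acceptance: {S0} | {S2,S3}.
On input a, block {S2,S3} splits into {S2} and {S3}.
No further refinement is possible. Final partition (3 blocks): {S0} | {S2} | {S3}.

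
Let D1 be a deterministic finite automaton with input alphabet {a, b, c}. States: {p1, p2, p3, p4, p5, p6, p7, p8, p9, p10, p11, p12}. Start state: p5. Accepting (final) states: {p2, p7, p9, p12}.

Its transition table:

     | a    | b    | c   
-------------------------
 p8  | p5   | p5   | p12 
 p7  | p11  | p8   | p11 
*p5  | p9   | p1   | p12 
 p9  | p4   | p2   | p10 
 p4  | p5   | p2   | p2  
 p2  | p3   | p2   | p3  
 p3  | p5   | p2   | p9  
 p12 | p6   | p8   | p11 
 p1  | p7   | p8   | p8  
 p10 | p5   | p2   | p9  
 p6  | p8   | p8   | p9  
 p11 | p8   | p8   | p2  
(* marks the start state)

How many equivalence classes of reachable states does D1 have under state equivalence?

7

Initial partition by acceptance: {p2,p7,p9,p12} | {p1,p3,p4,p5,p6,p8,p10,p11}.
Split {p2,p7,p9,p12} by δ(·,b) → {p2,p9} and {p7,p12}.
On input a, block {p1,p3,p4,p5,p6,p8,p10,p11} splits into {p3,p4,p6,p8,p10,p11} and {p1} and {p5}.
Split {p3,p4,p6,p8,p10,p11} by δ(·,a) → {p3,p4,p8,p10} and {p6,p11}.
On input b, block {p3,p4,p8,p10} splits into {p3,p4,p10} and {p8}.
Stable partition: {p2,p9} | {p3,p4,p10} | {p7,p12} | {p1} | {p5} | {p6,p11} | {p8} — 7 equivalence classes.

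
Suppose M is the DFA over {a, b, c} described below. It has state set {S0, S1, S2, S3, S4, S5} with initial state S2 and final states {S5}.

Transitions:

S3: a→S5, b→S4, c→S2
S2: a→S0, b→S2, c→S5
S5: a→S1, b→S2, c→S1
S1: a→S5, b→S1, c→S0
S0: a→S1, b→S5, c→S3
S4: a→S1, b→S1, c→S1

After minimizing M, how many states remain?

6

P0 = {S5} | {S0,S1,S2,S3,S4}.
On input a, block {S0,S1,S2,S3,S4} splits into {S0,S2,S4} and {S1,S3}.
Refine {S0,S2,S4} on symbol a: members go to different blocks, giving {S0,S4} and {S2}.
On input b, block {S0,S4} splits into {S0} and {S4}.
Split {S1,S3} by δ(·,b) → {S1} and {S3}.
No further refinement is possible. Final partition (6 blocks): {S5} | {S0} | {S1} | {S2} | {S4} | {S3}.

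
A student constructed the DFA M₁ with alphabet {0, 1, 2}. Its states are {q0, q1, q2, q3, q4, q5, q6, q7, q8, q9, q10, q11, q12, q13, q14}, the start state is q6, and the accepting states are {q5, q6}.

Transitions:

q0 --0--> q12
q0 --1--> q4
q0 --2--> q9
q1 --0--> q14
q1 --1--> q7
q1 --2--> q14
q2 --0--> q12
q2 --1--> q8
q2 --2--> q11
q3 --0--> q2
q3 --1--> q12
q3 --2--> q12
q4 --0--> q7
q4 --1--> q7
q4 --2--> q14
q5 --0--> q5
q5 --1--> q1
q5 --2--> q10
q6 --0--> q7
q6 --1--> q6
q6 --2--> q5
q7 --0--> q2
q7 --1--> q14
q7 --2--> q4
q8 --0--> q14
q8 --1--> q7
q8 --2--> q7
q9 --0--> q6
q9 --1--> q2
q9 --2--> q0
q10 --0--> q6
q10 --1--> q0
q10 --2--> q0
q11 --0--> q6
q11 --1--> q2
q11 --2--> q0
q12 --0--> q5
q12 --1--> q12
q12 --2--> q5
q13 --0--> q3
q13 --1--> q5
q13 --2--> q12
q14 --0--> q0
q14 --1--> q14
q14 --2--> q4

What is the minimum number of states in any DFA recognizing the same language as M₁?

First remove the unreachable states {q3,q13}; 13 states remain.
Start with accepting vs non-accepting: {q5,q6} | {q0,q1,q2,q4,q7,q8,q9,q10,q11,q12,q14}.
On input 0, block {q5,q6} splits into {q5} and {q6}.
Split {q0,q1,q2,q4,q7,q8,q9,q10,q11,q12,q14} by δ(·,0) → {q0,q1,q2,q4,q7,q8,q14} and {q9,q10,q11} and {q12}.
On input 0, block {q0,q1,q2,q4,q7,q8,q14} splits into {q1,q4,q7,q8,q14} and {q0,q2}.
Split {q1,q4,q7,q8,q14} by δ(·,0) → {q1,q4,q8} and {q7,q14}.
Stable partition: {q5} | {q1,q4,q8} | {q6} | {q9,q10,q11} | {q12} | {q0,q2} | {q7,q14} — 7 equivalence classes.

7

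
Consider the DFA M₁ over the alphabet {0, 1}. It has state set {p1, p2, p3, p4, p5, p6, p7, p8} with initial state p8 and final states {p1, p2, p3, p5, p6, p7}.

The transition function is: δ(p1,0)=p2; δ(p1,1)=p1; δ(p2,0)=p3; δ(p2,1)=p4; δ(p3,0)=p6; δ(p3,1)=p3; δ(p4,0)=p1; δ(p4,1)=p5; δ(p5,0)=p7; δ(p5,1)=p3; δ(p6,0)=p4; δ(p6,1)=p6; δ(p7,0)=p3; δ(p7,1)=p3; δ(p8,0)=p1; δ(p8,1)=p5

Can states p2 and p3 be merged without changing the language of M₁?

No

All states are reachable from the start state.
Start with accepting vs non-accepting: {p1,p2,p3,p5,p6,p7} | {p4,p8}.
Refine {p1,p2,p3,p5,p6,p7} on symbol 0: members go to different blocks, giving {p1,p2,p3,p5,p7} and {p6}.
Refine {p1,p2,p3,p5,p7} on symbol 0: members go to different blocks, giving {p1,p2,p5,p7} and {p3}.
Refine {p1,p2,p5,p7} on symbol 0: members go to different blocks, giving {p1,p5} and {p2,p7}.
Refine {p1,p5} on symbol 1: members go to different blocks, giving {p1} and {p5}.
Refine {p2,p7} on symbol 1: members go to different blocks, giving {p2} and {p7}.
No further refinement is possible. Final partition (7 blocks): {p1} | {p4,p8} | {p6} | {p3} | {p2} | {p5} | {p7}.
p2 and p3 end up in different blocks, so they are distinguishable. For instance, the string '1' is accepted from only p3.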